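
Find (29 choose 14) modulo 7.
6

Using Lucas' theorem:
Write n=29 and k=14 in base 7:
n in base 7: [4, 1]
k in base 7: [2, 0]
C(29,14) mod 7 = ∏ C(n_i, k_i) mod 7
Digit binomials (mod 7): C(4,2) = 6; C(1,0) = 1
Product: 6 × 1 = 6 ≡ 6 (mod 7)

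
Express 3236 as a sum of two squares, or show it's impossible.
10² + 56² (a=10, b=56)

Factorization: 3236 = 2^2 × 809
By Fermat: n is sum of two squares iff every prime p ≡ 3 (mod 4) appears to even power.
All primes ≡ 3 (mod 4) appear to even power.
Search a = 0, 1, 2, … for 3236 - a² a perfect square: first hit at a = 10: 3236 - 100 = 3136 = 56².
3236 = 10² + 56² = 100 + 3136 ✓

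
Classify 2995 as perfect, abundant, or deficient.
deficient

Proper divisors of 2995: sum = 1 + 5 + 599 = 605
Since 605 < 2995, 2995 is deficient.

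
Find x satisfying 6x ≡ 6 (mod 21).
x ≡ 1 (mod 7)

gcd(6, 21) = 3, which divides 6, so solutions exist.
Divide through by 3: 2x ≡ 2 (mod 7).
Find 2^(-1) mod 7 by the extended Euclidean algorithm:
7 = 3 × 2 + 1  ⟹  1 = (1)·7 + (-3)·2
So (-3)·2 ≡ 1 (mod 7), i.e. 2^(-1) ≡ -3 ≡ 4 (mod 7).
x ≡ 4 × 2 = 8 ≡ 1 (mod 7).
Check: 6 × 1 = 6 ≡ 6 (mod 21).
x ≡ 1 (mod 7), giving 3 solutions mod 21.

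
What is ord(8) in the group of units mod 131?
130

131 is prime, so ord(8) divides φ(131) = 130.
Divisors of 130: 1, 2, 5, 10, 13, 26, 65, 130.
Repeated squaring: 8^1 ≡ 8, 8^2 ≡ 64, 8^4 ≡ 35, 8^8 ≡ 46, 8^16 ≡ 20, 8^32 ≡ 7, 8^64 ≡ 49, 8^128 ≡ 43 (mod 131).
Test 8^d mod 131 for each divisor d in increasing order:
8^1 ≡ 8
8^2 ≡ 64
8^5 = 8^4·8^1 ≡ 18
8^10 = 8^8·8^2 ≡ 62
8^13 = 8^8·8^4·8^1 ≡ 42
8^26 = 8^16·8^8·8^2 ≡ 61
8^65 = 8^64·8^1 ≡ 130
8^130 = 8^128·8^2 ≡ 1  ← first divisor giving 1
The order is 130.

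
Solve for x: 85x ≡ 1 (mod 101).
82

gcd(85, 101) = 1, so the inverse exists.
Extended Euclidean algorithm on (101, 85):
101 = 1 × 85 + 16  ⟹  16 = (1)·101 + (-1)·85
85 = 5 × 16 + 5  ⟹  5 = (-5)·101 + (6)·85
16 = 3 × 5 + 1  ⟹  1 = (16)·101 + (-19)·85
So (-19)·85 ≡ 1 (mod 101), i.e. 85^(-1) ≡ -19 ≡ 82 (mod 101).
Check: 85 × 82 = 6970 ≡ 1 (mod 101)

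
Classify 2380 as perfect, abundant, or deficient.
abundant

Proper divisors of 2380: sum = 1 + 2 + 4 + 5 + 7 + 10 + 14 + 17 + ... + 340 + 476 + 595 + 1190 (23 divisors) = 3668
Since 3668 > 2380, 2380 is abundant.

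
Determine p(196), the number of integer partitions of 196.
2814570987591

p(n) counts ways to write n as a sum of positive integers (order ignored).
Euler's pentagonal recurrence: p(k) = p(k-1) + p(k-2) - p(k-5) - p(k-7) + p(k-12) + p(k-15) - ... (offsets j(3j∓1)/2, signs ++--, p(0)=1, p(<0)=0).
DP table for k = 0..195: p(0)=1, p(1)=1, p(2)=2, p(3)=3, p(4)=5, p(5)=7, p(6)=11, p(7)=15, p(8)=22, p(9)=30, p(10)=42, p(11)=56, p(12)=77, p(13)=101, p(14)=135, p(15)=176, p(16)=231, p(17)=297, p(18)=385, p(19)=490, p(20)=627, p(21)=792, p(22)=1002, p(23)=1255, p(24)=1575, p(25)=1958, p(26)=2436, p(27)=3010, p(28)=3718, p(29)=4565, p(30)=5604, p(31)=6842, p(32)=8349, p(33)=10143, p(34)=12310, p(35)=14883, p(36)=17977, p(37)=21637, p(38)=26015, p(39)=31185, p(40)=37338, p(41)=44583, p(42)=53174, p(43)=63261, p(44)=75175, p(45)=89134, p(46)=105558, p(47)=124754, p(48)=147273, p(49)=173525, p(50)=204226, p(51)=239943, p(52)=281589, p(53)=329931, p(54)=386155, p(55)=451276, p(56)=526823, p(57)=614154, p(58)=715220, p(59)=831820, p(60)=966467, p(61)=1121505, p(62)=1300156, p(63)=1505499, p(64)=1741630, p(65)=2012558, p(66)=2323520, p(67)=2679689, p(68)=3087735, p(69)=3554345, p(70)=4087968, p(71)=4697205, p(72)=5392783, p(73)=6185689, p(74)=7089500, p(75)=8118264, p(76)=9289091, p(77)=10619863, p(78)=12132164, p(79)=13848650, p(80)=15796476, p(81)=18004327, p(82)=20506255, p(83)=23338469, p(84)=26543660, p(85)=30167357, p(86)=34262962, p(87)=38887673, p(88)=44108109, p(89)=49995925, p(90)=56634173, p(91)=64112359, p(92)=72533807, p(93)=82010177, p(94)=92669720, p(95)=104651419, p(96)=118114304, p(97)=133230930, p(98)=150198136, p(99)=169229875, p(100)=190569292, p(101)=214481126, p(102)=241265379, p(103)=271248950, p(104)=304801365, p(105)=342325709, p(106)=384276336, p(107)=431149389, p(108)=483502844, p(109)=541946240, p(110)=607163746, p(111)=679903203, p(112)=761002156, p(113)=851376628, p(114)=952050665, p(115)=1064144451, p(116)=1188908248, p(117)=1327710076, p(118)=1482074143, p(119)=1653668665, p(120)=1844349560, p(121)=2056148051, p(122)=2291320912, p(123)=2552338241, p(124)=2841940500, p(125)=3163127352, p(126)=3519222692, p(127)=3913864295, p(128)=4351078600, p(129)=4835271870, p(130)=5371315400, p(131)=5964539504, p(132)=6620830889, p(133)=7346629512, p(134)=8149040695, p(135)=9035836076, p(136)=10015581680, p(137)=11097645016, p(138)=12292341831, p(139)=13610949895, p(140)=15065878135, p(141)=16670689208, p(142)=18440293320, p(143)=20390982757, p(144)=22540654445, p(145)=24908858009, p(146)=27517052599, p(147)=30388671978, p(148)=33549419497, p(149)=37027355200, p(150)=40853235313, p(151)=45060624582, p(152)=49686288421, p(153)=54770336324, p(154)=60356673280, p(155)=66493182097, p(156)=73232243759, p(157)=80630964769, p(158)=88751778802, p(159)=97662728555, p(160)=107438159466, p(161)=118159068427, p(162)=129913904637, p(163)=142798995930, p(164)=156919475295, p(165)=172389800255, p(166)=189334822579, p(167)=207890420102, p(168)=228204732751, p(169)=250438925115, p(170)=274768617130, p(171)=301384802048, p(172)=330495499613, p(173)=362326859895, p(174)=397125074750, p(175)=435157697830, p(176)=476715857290, p(177)=522115831195, p(178)=571701605655, p(179)=625846753120, p(180)=684957390936, p(181)=749474411781, p(182)=819876908323, p(183)=896684817527, p(184)=980462880430, p(185)=1071823774337, p(186)=1171432692373, p(187)=1280011042268, p(188)=1398341745571, p(189)=1527273599625, p(190)=1667727404093, p(191)=1820701100652, p(192)=1987276856363, p(193)=2168627105469, p(194)=2366022741845, p(195)=2580840212973.
Final step: p(196) = p(195) + p(194) - p(191) - p(189) + p(184) + p(181) - p(174) - p(170) + p(161) + p(156) - p(145) - p(139) + p(126) + p(119) - p(104) - p(96) + p(79) + p(70) - p(51) - p(41) + p(20) + p(9)
= 2580840212973 + 2366022741845 - 1820701100652 - 1527273599625 + 980462880430 + 749474411781 - 397125074750 - 274768617130 + 118159068427 + 73232243759 - 24908858009 - 13610949895 + 3519222692 + 1653668665 - 304801365 - 118114304 + 13848650 + 4087968 - 239943 - 44583 + 627 + 30
= 2814570987591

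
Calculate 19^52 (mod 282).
103

Repeated squaring. Binary of 52 = 110100.
19^1 ≡ 19 (mod 282); 19^2 ≡ 79 (mod 282); 19^4 ≡ 37 (mod 282); 19^8 ≡ 241 (mod 282); 19^16 ≡ 271 (mod 282); 19^32 ≡ 121 (mod 282)
19^52 = 19^4 × 19^16 × 19^32 ≡ 103 (mod 282)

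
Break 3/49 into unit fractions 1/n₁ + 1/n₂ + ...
1/17 + 1/417 + 1/347361

Greedy algorithm:
3/49: ceiling(49/3) = 17, use 1/17
2/833: ceiling(833/2) = 417, use 1/417
1/347361: ceiling(347361/1) = 347361, use 1/347361
Result: 3/49 = 1/17 + 1/417 + 1/347361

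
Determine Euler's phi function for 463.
462

463 = 463
φ(n) = n × ∏(1 - 1/p) for each prime p dividing n
φ(463) = 463 × (1 - 1/463) = 462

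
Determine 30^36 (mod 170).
120

Repeated squaring. Binary of 36 = 100100.
30^1 ≡ 30 (mod 170); 30^2 ≡ 50 (mod 170); 30^4 ≡ 120 (mod 170); 30^8 ≡ 120 (mod 170); 30^16 ≡ 120 (mod 170); 30^32 ≡ 120 (mod 170)
30^36 = 30^4 × 30^32 ≡ 120 (mod 170)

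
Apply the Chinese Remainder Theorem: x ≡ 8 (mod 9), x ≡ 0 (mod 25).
125

Using Chinese Remainder Theorem:
M = 9 × 25 = 225
M1 = 25, M2 = 9
y1 = 25^(-1) mod 9 = 4
y2 = 9^(-1) mod 25 = 14
x = (8×25×4 + 0×9×14) mod 225 = 125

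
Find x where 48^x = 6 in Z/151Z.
91

Baby-step giant-step with step n = ⌈√151⌉ = 13.
Baby steps 48^j mod 151 (j:value) for j=0..12: 0:1, 1:48, 2:39, 3:60, 4:11, 5:75, 6:127, 7:56, 8:121, 9:70, 10:38, 11:12, 12:123.
Giant-step multiplier: 48^(-13) ≡ 48^(150-13) = 48^137 ≡ 141 (mod 151).
Giant steps γ_i = 6·141^i mod 151: γ_0=6, γ_1=91, γ_2=147, γ_3=40, γ_4=53, γ_5=74, γ_6=15, γ_7=1 (in table at j=0).
x = i·n + j = 7·13 + 0 = 91.
Check: 48^91 ≡ 6 (mod 151).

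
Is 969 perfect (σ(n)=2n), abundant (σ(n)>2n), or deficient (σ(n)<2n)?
deficient

Proper divisors of 969: sum = 1 + 3 + 17 + 19 + 51 + 57 + 323 = 471
Since 471 < 969, 969 is deficient.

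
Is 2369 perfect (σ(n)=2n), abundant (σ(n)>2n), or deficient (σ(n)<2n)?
deficient

Proper divisors of 2369: sum = 1 + 23 + 103 = 127
Since 127 < 2369, 2369 is deficient.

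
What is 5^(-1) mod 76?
61

gcd(5, 76) = 1, so the inverse exists.
Extended Euclidean algorithm on (76, 5):
76 = 15 × 5 + 1  ⟹  1 = (1)·76 + (-15)·5
So (-15)·5 ≡ 1 (mod 76), i.e. 5^(-1) ≡ -15 ≡ 61 (mod 76).
Check: 5 × 61 = 305 ≡ 1 (mod 76)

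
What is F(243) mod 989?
669

Matrix identity: Q^n = [[F_(n+1), F_n], [F_n, F_(n-1)]] with Q = [[1,1],[1,0]].
n = 243 = 11110011₂. Square-and-multiply, entries mod 989:
Q^1 = [[1,1],[1,0]]
Q^3 = (Q^1)²·Q = [[3,2],[2,1]]
Q^7 = (Q^3)²·Q = [[21,13],[13,8]]
Q^15 = (Q^7)²·Q = [[987,610],[610,377]]
Q^30 = (Q^15)² = [[240,291],[291,938]]
Q^60 = (Q^30)² = [[854,604],[604,250]]
Q^121 = (Q^60)²·Q = [[528,298],[298,230]]
Q^243 = (Q^121)²·Q = [[72,669],[669,392]]
F_243 mod 989 = Q^243[0][1] = 669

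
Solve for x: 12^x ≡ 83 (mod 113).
24

Baby-step giant-step with step n = ⌈√113⌉ = 11.
Baby steps 12^j mod 113 (j:value) for j=0..10: 0:1, 1:12, 2:31, 3:33, 4:57, 5:6, 6:72, 7:73, 8:85, 9:3, 10:36.
Giant-step multiplier: 12^(-11) ≡ 12^(112-11) = 12^101 ≡ 96 (mod 113).
Giant steps γ_i = 83·96^i mod 113: γ_0=83, γ_1=58, γ_2=31 (in table at j=2).
x = i·n + j = 2·11 + 2 = 24.
Check: 12^24 ≡ 83 (mod 113).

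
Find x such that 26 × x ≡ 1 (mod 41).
30

gcd(26, 41) = 1, so the inverse exists.
Extended Euclidean algorithm on (41, 26):
41 = 1 × 26 + 15  ⟹  15 = (1)·41 + (-1)·26
26 = 1 × 15 + 11  ⟹  11 = (-1)·41 + (2)·26
15 = 1 × 11 + 4  ⟹  4 = (2)·41 + (-3)·26
11 = 2 × 4 + 3  ⟹  3 = (-5)·41 + (8)·26
4 = 1 × 3 + 1  ⟹  1 = (7)·41 + (-11)·26
So (-11)·26 ≡ 1 (mod 41), i.e. 26^(-1) ≡ -11 ≡ 30 (mod 41).
Check: 26 × 30 = 780 ≡ 1 (mod 41)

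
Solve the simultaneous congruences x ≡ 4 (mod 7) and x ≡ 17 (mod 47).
158

Using Chinese Remainder Theorem:
M = 7 × 47 = 329
M1 = 47, M2 = 7
y1 = 47^(-1) mod 7 = 3
y2 = 7^(-1) mod 47 = 27
x = (4×47×3 + 17×7×27) mod 329 = 158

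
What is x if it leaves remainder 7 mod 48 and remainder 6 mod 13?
487

Using Chinese Remainder Theorem:
M = 48 × 13 = 624
M1 = 13, M2 = 48
y1 = 13^(-1) mod 48 = 37
y2 = 48^(-1) mod 13 = 3
x = (7×13×37 + 6×48×3) mod 624 = 487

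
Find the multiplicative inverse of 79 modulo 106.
51

gcd(79, 106) = 1, so the inverse exists.
Extended Euclidean algorithm on (106, 79):
106 = 1 × 79 + 27  ⟹  27 = (1)·106 + (-1)·79
79 = 2 × 27 + 25  ⟹  25 = (-2)·106 + (3)·79
27 = 1 × 25 + 2  ⟹  2 = (3)·106 + (-4)·79
25 = 12 × 2 + 1  ⟹  1 = (-38)·106 + (51)·79
So (51)·79 ≡ 1 (mod 106), i.e. 79^(-1) ≡ 51 (mod 106).
Check: 79 × 51 = 4029 ≡ 1 (mod 106)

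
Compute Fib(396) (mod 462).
228

Matrix identity: Q^n = [[F_(n+1), F_n], [F_n, F_(n-1)]] with Q = [[1,1],[1,0]].
n = 396 = 110001100₂. Square-and-multiply, entries mod 462:
Q^1 = [[1,1],[1,0]]
Q^3 = (Q^1)²·Q = [[3,2],[2,1]]
Q^6 = (Q^3)² = [[13,8],[8,5]]
Q^12 = (Q^6)² = [[233,144],[144,89]]
Q^24 = (Q^12)² = [[181,168],[168,13]]
Q^49 = (Q^24)²·Q = [[253,1],[1,252]]
Q^99 = (Q^49)²·Q = [[297,254],[254,43]]
Q^198 = (Q^99)² = [[265,428],[428,299]]
Q^396 = (Q^198)² = [[233,228],[228,5]]
F_396 mod 462 = Q^396[0][1] = 228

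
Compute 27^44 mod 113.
14

Repeated squaring. Binary of 44 = 101100.
27^1 ≡ 27 (mod 113); 27^2 ≡ 51 (mod 113); 27^4 ≡ 2 (mod 113); 27^8 ≡ 4 (mod 113); 27^16 ≡ 16 (mod 113); 27^32 ≡ 30 (mod 113)
27^44 = 27^4 × 27^8 × 27^32 ≡ 14 (mod 113)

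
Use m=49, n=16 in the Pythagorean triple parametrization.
(2145, 1568, 2657)

Euclid's formula: a = m² - n², b = 2mn, c = m² + n²
m = 49, n = 16
a = 49² - 16² = 2401 - 256 = 2145
b = 2 × 49 × 16 = 1568
c = 49² + 16² = 2401 + 256 = 2657
Verification: 2145² + 1568² = 4601025 + 2458624 = 7059649 = 2657² ✓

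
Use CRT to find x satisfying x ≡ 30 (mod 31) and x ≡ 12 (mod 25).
712

Using Chinese Remainder Theorem:
M = 31 × 25 = 775
M1 = 25, M2 = 31
y1 = 25^(-1) mod 31 = 5
y2 = 31^(-1) mod 25 = 21
x = (30×25×5 + 12×31×21) mod 775 = 712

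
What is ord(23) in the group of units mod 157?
52

157 is prime, so ord(23) divides φ(157) = 156.
Divisors of 156: 1, 2, 3, 4, 6, 12, 13, 26, 39, 52, 78, 156.
Repeated squaring: 23^1 ≡ 23, 23^2 ≡ 58, 23^4 ≡ 67, 23^8 ≡ 93, 23^16 ≡ 14, 23^32 ≡ 39, 23^64 ≡ 108, 23^128 ≡ 46 (mod 157).
Test 23^d mod 157 for each divisor d in increasing order:
23^1 ≡ 23
23^2 ≡ 58
23^3 = 23^2·23^1 ≡ 78
23^4 ≡ 67
23^6 = 23^4·23^2 ≡ 118
23^12 = 23^8·23^4 ≡ 108
23^13 = 23^8·23^4·23^1 ≡ 129
23^26 = 23^16·23^8·23^2 ≡ 156
23^39 = 23^32·23^4·23^2·23^1 ≡ 28
23^52 = 23^32·23^16·23^4 ≡ 1  ← first divisor giving 1
The order is 52.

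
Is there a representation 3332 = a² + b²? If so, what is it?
14² + 56² (a=14, b=56)

Factorization: 3332 = 2^2 × 7^2 × 17
By Fermat: n is sum of two squares iff every prime p ≡ 3 (mod 4) appears to even power.
All primes ≡ 3 (mod 4) appear to even power.
Search a = 0, 1, 2, … for 3332 - a² a perfect square: first hit at a = 14: 3332 - 196 = 3136 = 56².
3332 = 14² + 56² = 196 + 3136 ✓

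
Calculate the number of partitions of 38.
26015

p(n) counts ways to write n as a sum of positive integers (order ignored).
Euler's pentagonal recurrence: p(k) = p(k-1) + p(k-2) - p(k-5) - p(k-7) + p(k-12) + p(k-15) - ... (offsets j(3j∓1)/2, signs ++--, p(0)=1, p(<0)=0).
DP table for k = 0..37: p(0)=1, p(1)=1, p(2)=2, p(3)=3, p(4)=5, p(5)=7, p(6)=11, p(7)=15, p(8)=22, p(9)=30, p(10)=42, p(11)=56, p(12)=77, p(13)=101, p(14)=135, p(15)=176, p(16)=231, p(17)=297, p(18)=385, p(19)=490, p(20)=627, p(21)=792, p(22)=1002, p(23)=1255, p(24)=1575, p(25)=1958, p(26)=2436, p(27)=3010, p(28)=3718, p(29)=4565, p(30)=5604, p(31)=6842, p(32)=8349, p(33)=10143, p(34)=12310, p(35)=14883, p(36)=17977, p(37)=21637.
Final step: p(38) = p(37) + p(36) - p(33) - p(31) + p(26) + p(23) - p(16) - p(12) + p(3)
= 21637 + 17977 - 10143 - 6842 + 2436 + 1255 - 231 - 77 + 3
= 26015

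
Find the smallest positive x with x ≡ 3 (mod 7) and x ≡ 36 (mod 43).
122

Using Chinese Remainder Theorem:
M = 7 × 43 = 301
M1 = 43, M2 = 7
y1 = 43^(-1) mod 7 = 1
y2 = 7^(-1) mod 43 = 37
x = (3×43×1 + 36×7×37) mod 301 = 122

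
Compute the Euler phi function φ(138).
44

138 = 2 × 3 × 23
φ(n) = n × ∏(1 - 1/p) for each prime p dividing n
φ(138) = 138 × (1 - 1/2) × (1 - 1/3) × (1 - 1/23) = 44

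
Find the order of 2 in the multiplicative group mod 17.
8

17 is prime, so ord(2) divides φ(17) = 16.
Divisors of 16: 1, 2, 4, 8, 16.
Repeated squaring: 2^1 ≡ 2, 2^2 ≡ 4, 2^4 ≡ 16, 2^8 ≡ 1, 2^16 ≡ 1 (mod 17).
Test 2^d mod 17 for each divisor d in increasing order:
2^1 ≡ 2
2^2 ≡ 4
2^4 ≡ 16
2^8 ≡ 1  ← first divisor giving 1
The order is 8.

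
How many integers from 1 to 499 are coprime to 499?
498

499 = 499
φ(n) = n × ∏(1 - 1/p) for each prime p dividing n
φ(499) = 499 × (1 - 1/499) = 498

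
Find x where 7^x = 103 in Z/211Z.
44

Baby-step giant-step with step n = ⌈√211⌉ = 15.
Baby steps 7^j mod 211 (j:value) for j=0..14: 0:1, 1:7, 2:49, 3:132, 4:80, 5:138, 6:122, 7:10, 8:70, 9:68, 10:54, 11:167, 12:114, 13:165, 14:100.
Giant-step multiplier: 7^(-15) ≡ 7^(210-15) = 7^195 ≡ 63 (mod 211).
Giant steps γ_i = 103·63^i mod 211: γ_0=103, γ_1=159, γ_2=100 (in table at j=14).
x = i·n + j = 2·15 + 14 = 44.
Check: 7^44 ≡ 103 (mod 211).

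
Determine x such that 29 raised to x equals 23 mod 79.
52

Baby-step giant-step with step n = ⌈√79⌉ = 9.
Baby steps 29^j mod 79 (j:value) for j=0..8: 0:1, 1:29, 2:51, 3:57, 4:73, 5:63, 6:10, 7:53, 8:36.
Giant-step multiplier: 29^(-9) ≡ 29^(78-9) = 29^69 ≡ 14 (mod 79).
Giant steps γ_i = 23·14^i mod 79: γ_0=23, γ_1=6, γ_2=5, γ_3=70, γ_4=32, γ_5=53 (in table at j=7).
x = i·n + j = 5·9 + 7 = 52.
Check: 29^52 ≡ 23 (mod 79).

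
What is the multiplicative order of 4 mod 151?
15

151 is prime, so ord(4) divides φ(151) = 150.
Divisors of 150: 1, 2, 3, 5, 6, 10, 15, 25, 30, 50, 75, 150.
Repeated squaring: 4^1 ≡ 4, 4^2 ≡ 16, 4^4 ≡ 105, 4^8 ≡ 2, 4^16 ≡ 4, 4^32 ≡ 16, 4^64 ≡ 105, 4^128 ≡ 2 (mod 151).
Test 4^d mod 151 for each divisor d in increasing order:
4^1 ≡ 4
4^2 ≡ 16
4^3 = 4^2·4^1 ≡ 64
4^5 = 4^4·4^1 ≡ 118
4^6 = 4^4·4^2 ≡ 19
4^10 = 4^8·4^2 ≡ 32
4^15 = 4^8·4^4·4^2·4^1 ≡ 1  ← first divisor giving 1
The order is 15.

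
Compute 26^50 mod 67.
19

Repeated squaring. Binary of 50 = 110010.
26^1 ≡ 26 (mod 67); 26^2 ≡ 6 (mod 67); 26^4 ≡ 36 (mod 67); 26^8 ≡ 23 (mod 67); 26^16 ≡ 60 (mod 67); 26^32 ≡ 49 (mod 67)
26^50 = 26^2 × 26^16 × 26^32 ≡ 19 (mod 67)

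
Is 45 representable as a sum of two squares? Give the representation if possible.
3² + 6² (a=3, b=6)

Factorization: 45 = 3^2 × 5
By Fermat: n is sum of two squares iff every prime p ≡ 3 (mod 4) appears to even power.
All primes ≡ 3 (mod 4) appear to even power.
Search a = 0, 1, 2, … for 45 - a² a perfect square: first hit at a = 3: 45 - 9 = 36 = 6².
45 = 3² + 6² = 9 + 36 ✓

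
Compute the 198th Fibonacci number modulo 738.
368

Matrix identity: Q^n = [[F_(n+1), F_n], [F_n, F_(n-1)]] with Q = [[1,1],[1,0]].
n = 198 = 11000110₂. Square-and-multiply, entries mod 738:
Q^1 = [[1,1],[1,0]]
Q^3 = (Q^1)²·Q = [[3,2],[2,1]]
Q^6 = (Q^3)² = [[13,8],[8,5]]
Q^12 = (Q^6)² = [[233,144],[144,89]]
Q^24 = (Q^12)² = [[487,612],[612,613]]
Q^49 = (Q^24)²·Q = [[55,649],[649,144]]
Q^99 = (Q^49)²·Q = [[615,614],[614,1]]
Q^198 = (Q^99)² = [[247,368],[368,617]]
F_198 mod 738 = Q^198[0][1] = 368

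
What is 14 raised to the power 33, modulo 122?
60

Repeated squaring. Binary of 33 = 100001.
14^1 ≡ 14 (mod 122); 14^2 ≡ 74 (mod 122); 14^4 ≡ 108 (mod 122); 14^8 ≡ 74 (mod 122); 14^16 ≡ 108 (mod 122); 14^32 ≡ 74 (mod 122)
14^33 = 14^1 × 14^32 ≡ 60 (mod 122)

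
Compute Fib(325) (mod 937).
280

Matrix identity: Q^n = [[F_(n+1), F_n], [F_n, F_(n-1)]] with Q = [[1,1],[1,0]].
n = 325 = 101000101₂. Square-and-multiply, entries mod 937:
Q^1 = [[1,1],[1,0]]
Q^2 = (Q^1)² = [[2,1],[1,1]]
Q^5 = (Q^2)²·Q = [[8,5],[5,3]]
Q^10 = (Q^5)² = [[89,55],[55,34]]
Q^20 = (Q^10)² = [[639,206],[206,433]]
Q^40 = (Q^20)² = [[60,637],[637,360]]
Q^81 = (Q^40)²·Q = [[395,837],[837,495]]
Q^162 = (Q^81)² = [[176,15],[15,161]]
Q^325 = (Q^162)²·Q = [[650,280],[280,370]]
F_325 mod 937 = Q^325[0][1] = 280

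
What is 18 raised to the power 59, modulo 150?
132

Repeated squaring. Binary of 59 = 111011.
18^1 ≡ 18 (mod 150); 18^2 ≡ 24 (mod 150); 18^4 ≡ 126 (mod 150); 18^8 ≡ 126 (mod 150); 18^16 ≡ 126 (mod 150); 18^32 ≡ 126 (mod 150)
18^59 = 18^1 × 18^2 × 18^8 × 18^16 × 18^32 ≡ 132 (mod 150)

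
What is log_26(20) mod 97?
63

Baby-step giant-step with step n = ⌈√97⌉ = 10.
Baby steps 26^j mod 97 (j:value) for j=0..9: 0:1, 1:26, 2:94, 3:19, 4:9, 5:40, 6:70, 7:74, 8:81, 9:69.
Giant-step multiplier: 26^(-10) ≡ 26^(96-10) = 26^86 ≡ 95 (mod 97).
Giant steps γ_i = 20·95^i mod 97: γ_0=20, γ_1=57, γ_2=80, γ_3=34, γ_4=29, γ_5=39, γ_6=19 (in table at j=3).
x = i·n + j = 6·10 + 3 = 63.
Check: 26^63 ≡ 20 (mod 97).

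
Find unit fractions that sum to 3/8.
1/3 + 1/24

Greedy algorithm:
3/8: ceiling(8/3) = 3, use 1/3
1/24: ceiling(24/1) = 24, use 1/24
Result: 3/8 = 1/3 + 1/24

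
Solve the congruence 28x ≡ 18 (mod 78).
x ≡ 9 (mod 39)

gcd(28, 78) = 2, which divides 18, so solutions exist.
Divide through by 2: 14x ≡ 9 (mod 39).
Find 14^(-1) mod 39 by the extended Euclidean algorithm:
39 = 2 × 14 + 11  ⟹  11 = (1)·39 + (-2)·14
14 = 1 × 11 + 3  ⟹  3 = (-1)·39 + (3)·14
11 = 3 × 3 + 2  ⟹  2 = (4)·39 + (-11)·14
3 = 1 × 2 + 1  ⟹  1 = (-5)·39 + (14)·14
So (14)·14 ≡ 1 (mod 39), i.e. 14^(-1) ≡ 14 (mod 39).
x ≡ 14 × 9 = 126 ≡ 9 (mod 39).
Check: 28 × 9 = 252 ≡ 18 (mod 78).
x ≡ 9 (mod 39), giving 2 solutions mod 78.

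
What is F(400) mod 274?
103

Matrix identity: Q^n = [[F_(n+1), F_n], [F_n, F_(n-1)]] with Q = [[1,1],[1,0]].
n = 400 = 110010000₂. Square-and-multiply, entries mod 274:
Q^1 = [[1,1],[1,0]]
Q^3 = (Q^1)²·Q = [[3,2],[2,1]]
Q^6 = (Q^3)² = [[13,8],[8,5]]
Q^12 = (Q^6)² = [[233,144],[144,89]]
Q^25 = (Q^12)²·Q = [[11,223],[223,62]]
Q^50 = (Q^25)² = [[256,113],[113,143]]
Q^100 = (Q^50)² = [[215,151],[151,64]]
Q^200 = (Q^100)² = [[252,207],[207,45]]
Q^400 = (Q^200)² = [[41,103],[103,212]]
F_400 mod 274 = Q^400[0][1] = 103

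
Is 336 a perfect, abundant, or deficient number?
abundant

Proper divisors of 336: sum = 1 + 2 + 3 + 4 + 6 + 7 + 8 + 12 + ... + 56 + 84 + 112 + 168 (19 divisors) = 656
Since 656 > 336, 336 is abundant.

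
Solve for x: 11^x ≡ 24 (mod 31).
11

Baby-step giant-step with step n = ⌈√31⌉ = 6.
Baby steps 11^j mod 31 (j:value) for j=0..5: 0:1, 1:11, 2:28, 3:29, 4:9, 5:6.
Giant-step multiplier: 11^(-6) ≡ 11^(30-6) = 11^24 ≡ 8 (mod 31).
Giant steps γ_i = 24·8^i mod 31: γ_0=24, γ_1=6 (in table at j=5).
x = i·n + j = 1·6 + 5 = 11.
Check: 11^11 ≡ 24 (mod 31).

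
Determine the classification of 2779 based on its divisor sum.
deficient

Proper divisors of 2779: sum = 1 + 7 + 397 = 405
Since 405 < 2779, 2779 is deficient.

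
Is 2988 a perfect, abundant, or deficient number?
abundant

Proper divisors of 2988: sum = 1 + 2 + 3 + 4 + 6 + 9 + 12 + 18 + ... + 498 + 747 + 996 + 1494 (17 divisors) = 4656
Since 4656 > 2988, 2988 is abundant.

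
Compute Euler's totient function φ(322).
132

322 = 2 × 7 × 23
φ(n) = n × ∏(1 - 1/p) for each prime p dividing n
φ(322) = 322 × (1 - 1/2) × (1 - 1/7) × (1 - 1/23) = 132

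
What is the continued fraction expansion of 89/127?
[0; 1, 2, 2, 1, 12]

Euclidean algorithm steps:
89 = 0 × 127 + 89
127 = 1 × 89 + 38
89 = 2 × 38 + 13
38 = 2 × 13 + 12
13 = 1 × 12 + 1
12 = 12 × 1 + 0
Continued fraction: [0; 1, 2, 2, 1, 12]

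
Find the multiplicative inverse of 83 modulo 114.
11

gcd(83, 114) = 1, so the inverse exists.
Extended Euclidean algorithm on (114, 83):
114 = 1 × 83 + 31  ⟹  31 = (1)·114 + (-1)·83
83 = 2 × 31 + 21  ⟹  21 = (-2)·114 + (3)·83
31 = 1 × 21 + 10  ⟹  10 = (3)·114 + (-4)·83
21 = 2 × 10 + 1  ⟹  1 = (-8)·114 + (11)·83
So (11)·83 ≡ 1 (mod 114), i.e. 83^(-1) ≡ 11 (mod 114).
Check: 83 × 11 = 913 ≡ 1 (mod 114)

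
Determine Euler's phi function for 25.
20

25 = 5^2
φ(n) = n × ∏(1 - 1/p) for each prime p dividing n
φ(25) = 25 × (1 - 1/5) = 20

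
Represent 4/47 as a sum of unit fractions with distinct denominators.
1/12 + 1/564

Greedy algorithm:
4/47: ceiling(47/4) = 12, use 1/12
1/564: ceiling(564/1) = 564, use 1/564
Result: 4/47 = 1/12 + 1/564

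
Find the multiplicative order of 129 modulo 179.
89

179 is prime, so ord(129) divides φ(179) = 178.
Divisors of 178: 1, 2, 89, 178.
Repeated squaring: 129^1 ≡ 129, 129^2 ≡ 173, 129^4 ≡ 36, 129^8 ≡ 43, 129^16 ≡ 59, 129^32 ≡ 80, 129^64 ≡ 135, 129^128 ≡ 146 (mod 179).
Test 129^d mod 179 for each divisor d in increasing order:
129^1 ≡ 129
129^2 ≡ 173
129^89 = 129^64·129^16·129^8·129^1 ≡ 1  ← first divisor giving 1
The order is 89.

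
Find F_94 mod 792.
575

Matrix identity: Q^n = [[F_(n+1), F_n], [F_n, F_(n-1)]] with Q = [[1,1],[1,0]].
n = 94 = 1011110₂. Square-and-multiply, entries mod 792:
Q^1 = [[1,1],[1,0]]
Q^2 = (Q^1)² = [[2,1],[1,1]]
Q^5 = (Q^2)²·Q = [[8,5],[5,3]]
Q^11 = (Q^5)²·Q = [[144,89],[89,55]]
Q^23 = (Q^11)²·Q = [[432,145],[145,287]]
Q^47 = (Q^23)²·Q = [[648,145],[145,503]]
Q^94 = (Q^47)² = [[577,575],[575,2]]
F_94 mod 792 = Q^94[0][1] = 575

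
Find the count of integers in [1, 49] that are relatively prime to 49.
42

49 = 7^2
φ(n) = n × ∏(1 - 1/p) for each prime p dividing n
φ(49) = 49 × (1 - 1/7) = 42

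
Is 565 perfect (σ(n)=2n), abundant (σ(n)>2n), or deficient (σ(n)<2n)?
deficient

Proper divisors of 565: sum = 1 + 5 + 113 = 119
Since 119 < 565, 565 is deficient.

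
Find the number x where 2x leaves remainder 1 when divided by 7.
4

gcd(2, 7) = 1, so the inverse exists.
Extended Euclidean algorithm on (7, 2):
7 = 3 × 2 + 1  ⟹  1 = (1)·7 + (-3)·2
So (-3)·2 ≡ 1 (mod 7), i.e. 2^(-1) ≡ -3 ≡ 4 (mod 7).
Check: 2 × 4 = 8 ≡ 1 (mod 7)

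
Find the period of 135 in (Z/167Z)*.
166

167 is prime, so ord(135) divides φ(167) = 166.
Divisors of 166: 1, 2, 83, 166.
Repeated squaring: 135^1 ≡ 135, 135^2 ≡ 22, 135^4 ≡ 150, 135^8 ≡ 122, 135^16 ≡ 21, 135^32 ≡ 107, 135^64 ≡ 93, 135^128 ≡ 132 (mod 167).
Test 135^d mod 167 for each divisor d in increasing order:
135^1 ≡ 135
135^2 ≡ 22
135^83 = 135^64·135^16·135^2·135^1 ≡ 166
135^166 = 135^128·135^32·135^4·135^2 ≡ 1  ← first divisor giving 1
The order is 166.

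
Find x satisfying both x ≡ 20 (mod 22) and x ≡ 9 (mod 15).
174

Using Chinese Remainder Theorem:
M = 22 × 15 = 330
M1 = 15, M2 = 22
y1 = 15^(-1) mod 22 = 3
y2 = 22^(-1) mod 15 = 13
x = (20×15×3 + 9×22×13) mod 330 = 174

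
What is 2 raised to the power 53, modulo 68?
32

Repeated squaring. Binary of 53 = 110101.
2^1 ≡ 2 (mod 68); 2^2 ≡ 4 (mod 68); 2^4 ≡ 16 (mod 68); 2^8 ≡ 52 (mod 68); 2^16 ≡ 52 (mod 68); 2^32 ≡ 52 (mod 68)
2^53 = 2^1 × 2^4 × 2^16 × 2^32 ≡ 32 (mod 68)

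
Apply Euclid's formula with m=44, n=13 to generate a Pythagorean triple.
(1767, 1144, 2105)

Euclid's formula: a = m² - n², b = 2mn, c = m² + n²
m = 44, n = 13
a = 44² - 13² = 1936 - 169 = 1767
b = 2 × 44 × 13 = 1144
c = 44² + 13² = 1936 + 169 = 2105
Verification: 1767² + 1144² = 3122289 + 1308736 = 4431025 = 2105² ✓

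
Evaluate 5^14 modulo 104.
25

Repeated squaring. Binary of 14 = 1110.
5^1 ≡ 5 (mod 104); 5^2 ≡ 25 (mod 104); 5^4 ≡ 1 (mod 104); 5^8 ≡ 1 (mod 104)
5^14 = 5^2 × 5^4 × 5^8 ≡ 25 (mod 104)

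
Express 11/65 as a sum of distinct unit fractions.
1/6 + 1/390

Greedy algorithm:
11/65: ceiling(65/11) = 6, use 1/6
1/390: ceiling(390/1) = 390, use 1/390
Result: 11/65 = 1/6 + 1/390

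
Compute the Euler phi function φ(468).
144

468 = 2^2 × 3^2 × 13
φ(n) = n × ∏(1 - 1/p) for each prime p dividing n
φ(468) = 468 × (1 - 1/2) × (1 - 1/3) × (1 - 1/13) = 144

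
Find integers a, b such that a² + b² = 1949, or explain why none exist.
10² + 43² (a=10, b=43)

Factorization: 1949 = 1949
By Fermat: n is sum of two squares iff every prime p ≡ 3 (mod 4) appears to even power.
All primes ≡ 3 (mod 4) appear to even power.
Search a = 0, 1, 2, … for 1949 - a² a perfect square: first hit at a = 10: 1949 - 100 = 1849 = 43².
1949 = 10² + 43² = 100 + 1849 ✓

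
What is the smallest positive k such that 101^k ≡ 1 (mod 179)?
89

179 is prime, so ord(101) divides φ(179) = 178.
Divisors of 178: 1, 2, 89, 178.
Repeated squaring: 101^1 ≡ 101, 101^2 ≡ 177, 101^4 ≡ 4, 101^8 ≡ 16, 101^16 ≡ 77, 101^32 ≡ 22, 101^64 ≡ 126, 101^128 ≡ 124 (mod 179).
Test 101^d mod 179 for each divisor d in increasing order:
101^1 ≡ 101
101^2 ≡ 177
101^89 = 101^64·101^16·101^8·101^1 ≡ 1  ← first divisor giving 1
The order is 89.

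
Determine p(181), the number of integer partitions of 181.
749474411781

p(n) counts ways to write n as a sum of positive integers (order ignored).
Euler's pentagonal recurrence: p(k) = p(k-1) + p(k-2) - p(k-5) - p(k-7) + p(k-12) + p(k-15) - ... (offsets j(3j∓1)/2, signs ++--, p(0)=1, p(<0)=0).
DP table for k = 0..180: p(0)=1, p(1)=1, p(2)=2, p(3)=3, p(4)=5, p(5)=7, p(6)=11, p(7)=15, p(8)=22, p(9)=30, p(10)=42, p(11)=56, p(12)=77, p(13)=101, p(14)=135, p(15)=176, p(16)=231, p(17)=297, p(18)=385, p(19)=490, p(20)=627, p(21)=792, p(22)=1002, p(23)=1255, p(24)=1575, p(25)=1958, p(26)=2436, p(27)=3010, p(28)=3718, p(29)=4565, p(30)=5604, p(31)=6842, p(32)=8349, p(33)=10143, p(34)=12310, p(35)=14883, p(36)=17977, p(37)=21637, p(38)=26015, p(39)=31185, p(40)=37338, p(41)=44583, p(42)=53174, p(43)=63261, p(44)=75175, p(45)=89134, p(46)=105558, p(47)=124754, p(48)=147273, p(49)=173525, p(50)=204226, p(51)=239943, p(52)=281589, p(53)=329931, p(54)=386155, p(55)=451276, p(56)=526823, p(57)=614154, p(58)=715220, p(59)=831820, p(60)=966467, p(61)=1121505, p(62)=1300156, p(63)=1505499, p(64)=1741630, p(65)=2012558, p(66)=2323520, p(67)=2679689, p(68)=3087735, p(69)=3554345, p(70)=4087968, p(71)=4697205, p(72)=5392783, p(73)=6185689, p(74)=7089500, p(75)=8118264, p(76)=9289091, p(77)=10619863, p(78)=12132164, p(79)=13848650, p(80)=15796476, p(81)=18004327, p(82)=20506255, p(83)=23338469, p(84)=26543660, p(85)=30167357, p(86)=34262962, p(87)=38887673, p(88)=44108109, p(89)=49995925, p(90)=56634173, p(91)=64112359, p(92)=72533807, p(93)=82010177, p(94)=92669720, p(95)=104651419, p(96)=118114304, p(97)=133230930, p(98)=150198136, p(99)=169229875, p(100)=190569292, p(101)=214481126, p(102)=241265379, p(103)=271248950, p(104)=304801365, p(105)=342325709, p(106)=384276336, p(107)=431149389, p(108)=483502844, p(109)=541946240, p(110)=607163746, p(111)=679903203, p(112)=761002156, p(113)=851376628, p(114)=952050665, p(115)=1064144451, p(116)=1188908248, p(117)=1327710076, p(118)=1482074143, p(119)=1653668665, p(120)=1844349560, p(121)=2056148051, p(122)=2291320912, p(123)=2552338241, p(124)=2841940500, p(125)=3163127352, p(126)=3519222692, p(127)=3913864295, p(128)=4351078600, p(129)=4835271870, p(130)=5371315400, p(131)=5964539504, p(132)=6620830889, p(133)=7346629512, p(134)=8149040695, p(135)=9035836076, p(136)=10015581680, p(137)=11097645016, p(138)=12292341831, p(139)=13610949895, p(140)=15065878135, p(141)=16670689208, p(142)=18440293320, p(143)=20390982757, p(144)=22540654445, p(145)=24908858009, p(146)=27517052599, p(147)=30388671978, p(148)=33549419497, p(149)=37027355200, p(150)=40853235313, p(151)=45060624582, p(152)=49686288421, p(153)=54770336324, p(154)=60356673280, p(155)=66493182097, p(156)=73232243759, p(157)=80630964769, p(158)=88751778802, p(159)=97662728555, p(160)=107438159466, p(161)=118159068427, p(162)=129913904637, p(163)=142798995930, p(164)=156919475295, p(165)=172389800255, p(166)=189334822579, p(167)=207890420102, p(168)=228204732751, p(169)=250438925115, p(170)=274768617130, p(171)=301384802048, p(172)=330495499613, p(173)=362326859895, p(174)=397125074750, p(175)=435157697830, p(176)=476715857290, p(177)=522115831195, p(178)=571701605655, p(179)=625846753120, p(180)=684957390936.
Final step: p(181) = p(180) + p(179) - p(176) - p(174) + p(169) + p(166) - p(159) - p(155) + p(146) + p(141) - p(130) - p(124) + p(111) + p(104) - p(89) - p(81) + p(64) + p(55) - p(36) - p(26) + p(5)
= 684957390936 + 625846753120 - 476715857290 - 397125074750 + 250438925115 + 189334822579 - 97662728555 - 66493182097 + 27517052599 + 16670689208 - 5371315400 - 2841940500 + 679903203 + 304801365 - 49995925 - 18004327 + 1741630 + 451276 - 17977 - 2436 + 7
= 749474411781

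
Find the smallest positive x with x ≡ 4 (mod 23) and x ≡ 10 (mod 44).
142

Using Chinese Remainder Theorem:
M = 23 × 44 = 1012
M1 = 44, M2 = 23
y1 = 44^(-1) mod 23 = 11
y2 = 23^(-1) mod 44 = 23
x = (4×44×11 + 10×23×23) mod 1012 = 142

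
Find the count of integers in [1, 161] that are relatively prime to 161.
132

161 = 7 × 23
φ(n) = n × ∏(1 - 1/p) for each prime p dividing n
φ(161) = 161 × (1 - 1/7) × (1 - 1/23) = 132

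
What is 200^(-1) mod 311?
14

gcd(200, 311) = 1, so the inverse exists.
Extended Euclidean algorithm on (311, 200):
311 = 1 × 200 + 111  ⟹  111 = (1)·311 + (-1)·200
200 = 1 × 111 + 89  ⟹  89 = (-1)·311 + (2)·200
111 = 1 × 89 + 22  ⟹  22 = (2)·311 + (-3)·200
89 = 4 × 22 + 1  ⟹  1 = (-9)·311 + (14)·200
So (14)·200 ≡ 1 (mod 311), i.e. 200^(-1) ≡ 14 (mod 311).
Check: 200 × 14 = 2800 ≡ 1 (mod 311)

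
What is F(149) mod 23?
5

Matrix identity: Q^n = [[F_(n+1), F_n], [F_n, F_(n-1)]] with Q = [[1,1],[1,0]].
n = 149 = 10010101₂. Square-and-multiply, entries mod 23:
Q^1 = [[1,1],[1,0]]
Q^2 = (Q^1)² = [[2,1],[1,1]]
Q^4 = (Q^2)² = [[5,3],[3,2]]
Q^9 = (Q^4)²·Q = [[9,11],[11,21]]
Q^18 = (Q^9)² = [[18,8],[8,10]]
Q^37 = (Q^18)²·Q = [[14,20],[20,17]]
Q^74 = (Q^37)² = [[21,22],[22,22]]
Q^149 = (Q^74)²·Q = [[8,5],[5,3]]
F_149 mod 23 = Q^149[0][1] = 5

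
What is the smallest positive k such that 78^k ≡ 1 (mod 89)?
11

89 is prime, so ord(78) divides φ(89) = 88.
Divisors of 88: 1, 2, 4, 8, 11, 22, 44, 88.
Repeated squaring: 78^1 ≡ 78, 78^2 ≡ 32, 78^4 ≡ 45, 78^8 ≡ 67, 78^16 ≡ 39, 78^32 ≡ 8, 78^64 ≡ 64 (mod 89).
Test 78^d mod 89 for each divisor d in increasing order:
78^1 ≡ 78
78^2 ≡ 32
78^4 ≡ 45
78^8 ≡ 67
78^11 = 78^8·78^2·78^1 ≡ 1  ← first divisor giving 1
The order is 11.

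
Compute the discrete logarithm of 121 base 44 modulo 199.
36

Baby-step giant-step with step n = ⌈√199⌉ = 15.
Baby steps 44^j mod 199 (j:value) for j=0..14: 0:1, 1:44, 2:145, 3:12, 4:130, 5:148, 6:144, 7:167, 8:184, 9:136, 10:14, 11:19, 12:40, 13:168, 14:29.
Giant-step multiplier: 44^(-15) ≡ 44^(198-15) = 44^183 ≡ 17 (mod 199).
Giant steps γ_i = 121·17^i mod 199: γ_0=121, γ_1=67, γ_2=144 (in table at j=6).
x = i·n + j = 2·15 + 6 = 36.
Check: 44^36 ≡ 121 (mod 199).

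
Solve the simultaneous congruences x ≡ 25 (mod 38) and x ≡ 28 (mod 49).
861

Using Chinese Remainder Theorem:
M = 38 × 49 = 1862
M1 = 49, M2 = 38
y1 = 49^(-1) mod 38 = 7
y2 = 38^(-1) mod 49 = 40
x = (25×49×7 + 28×38×40) mod 1862 = 861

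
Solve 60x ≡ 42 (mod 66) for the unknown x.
x ≡ 4 (mod 11)

gcd(60, 66) = 6, which divides 42, so solutions exist.
Divide through by 6: 10x ≡ 7 (mod 11).
Find 10^(-1) mod 11 by the extended Euclidean algorithm:
11 = 1 × 10 + 1  ⟹  1 = (1)·11 + (-1)·10
So (-1)·10 ≡ 1 (mod 11), i.e. 10^(-1) ≡ -1 ≡ 10 (mod 11).
x ≡ 10 × 7 = 70 ≡ 4 (mod 11).
Check: 60 × 4 = 240 ≡ 42 (mod 66).
x ≡ 4 (mod 11), giving 6 solutions mod 66.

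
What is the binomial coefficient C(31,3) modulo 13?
10

Using Lucas' theorem:
Write n=31 and k=3 in base 13:
n in base 13: [2, 5]
k in base 13: [0, 3]
C(31,3) mod 13 = ∏ C(n_i, k_i) mod 13
Digit binomials (mod 13): C(2,0) = 1; C(5,3) = 10
Product: 1 × 10 = 10 ≡ 10 (mod 13)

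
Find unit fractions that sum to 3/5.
1/2 + 1/10

Greedy algorithm:
3/5: ceiling(5/3) = 2, use 1/2
1/10: ceiling(10/1) = 10, use 1/10
Result: 3/5 = 1/2 + 1/10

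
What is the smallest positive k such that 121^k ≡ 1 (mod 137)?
34

137 is prime, so ord(121) divides φ(137) = 136.
Divisors of 136: 1, 2, 4, 8, 17, 34, 68, 136.
Repeated squaring: 121^1 ≡ 121, 121^2 ≡ 119, 121^4 ≡ 50, 121^8 ≡ 34, 121^16 ≡ 60, 121^32 ≡ 38, 121^64 ≡ 74, 121^128 ≡ 133 (mod 137).
Test 121^d mod 137 for each divisor d in increasing order:
121^1 ≡ 121
121^2 ≡ 119
121^4 ≡ 50
121^8 ≡ 34
121^17 = 121^16·121^1 ≡ 136
121^34 = 121^32·121^2 ≡ 1  ← first divisor giving 1
The order is 34.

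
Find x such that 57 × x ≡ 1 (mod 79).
61

gcd(57, 79) = 1, so the inverse exists.
Extended Euclidean algorithm on (79, 57):
79 = 1 × 57 + 22  ⟹  22 = (1)·79 + (-1)·57
57 = 2 × 22 + 13  ⟹  13 = (-2)·79 + (3)·57
22 = 1 × 13 + 9  ⟹  9 = (3)·79 + (-4)·57
13 = 1 × 9 + 4  ⟹  4 = (-5)·79 + (7)·57
9 = 2 × 4 + 1  ⟹  1 = (13)·79 + (-18)·57
So (-18)·57 ≡ 1 (mod 79), i.e. 57^(-1) ≡ -18 ≡ 61 (mod 79).
Check: 57 × 61 = 3477 ≡ 1 (mod 79)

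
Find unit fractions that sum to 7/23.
1/4 + 1/19 + 1/583 + 1/1019084

Greedy algorithm:
7/23: ceiling(23/7) = 4, use 1/4
5/92: ceiling(92/5) = 19, use 1/19
3/1748: ceiling(1748/3) = 583, use 1/583
1/1019084: ceiling(1019084/1) = 1019084, use 1/1019084
Result: 7/23 = 1/4 + 1/19 + 1/583 + 1/1019084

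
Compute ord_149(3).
148

149 is prime, so ord(3) divides φ(149) = 148.
Divisors of 148: 1, 2, 4, 37, 74, 148.
Repeated squaring: 3^1 ≡ 3, 3^2 ≡ 9, 3^4 ≡ 81, 3^8 ≡ 5, 3^16 ≡ 25, 3^32 ≡ 29, 3^64 ≡ 96, 3^128 ≡ 127 (mod 149).
Test 3^d mod 149 for each divisor d in increasing order:
3^1 ≡ 3
3^2 ≡ 9
3^4 ≡ 81
3^37 = 3^32·3^4·3^1 ≡ 44
3^74 = 3^64·3^8·3^2 ≡ 148
3^148 = 3^128·3^16·3^4 ≡ 1  ← first divisor giving 1
The order is 148.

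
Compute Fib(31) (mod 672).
253

Matrix identity: Q^n = [[F_(n+1), F_n], [F_n, F_(n-1)]] with Q = [[1,1],[1,0]].
n = 31 = 11111₂. Square-and-multiply, entries mod 672:
Q^1 = [[1,1],[1,0]]
Q^3 = (Q^1)²·Q = [[3,2],[2,1]]
Q^7 = (Q^3)²·Q = [[21,13],[13,8]]
Q^15 = (Q^7)²·Q = [[315,610],[610,377]]
Q^31 = (Q^15)²·Q = [[357,253],[253,104]]
F_31 mod 672 = Q^31[0][1] = 253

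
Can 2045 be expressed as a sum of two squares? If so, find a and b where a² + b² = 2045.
14² + 43² (a=14, b=43)

Factorization: 2045 = 5 × 409
By Fermat: n is sum of two squares iff every prime p ≡ 3 (mod 4) appears to even power.
All primes ≡ 3 (mod 4) appear to even power.
Search a = 0, 1, 2, … for 2045 - a² a perfect square: first hit at a = 14: 2045 - 196 = 1849 = 43².
2045 = 14² + 43² = 196 + 1849 ✓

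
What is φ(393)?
260

393 = 3 × 131
φ(n) = n × ∏(1 - 1/p) for each prime p dividing n
φ(393) = 393 × (1 - 1/3) × (1 - 1/131) = 260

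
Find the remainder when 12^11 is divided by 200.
88

Repeated squaring. Binary of 11 = 1011.
12^1 ≡ 12 (mod 200); 12^2 ≡ 144 (mod 200); 12^4 ≡ 136 (mod 200); 12^8 ≡ 96 (mod 200)
12^11 = 12^1 × 12^2 × 12^8 ≡ 88 (mod 200)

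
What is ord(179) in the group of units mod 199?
198

199 is prime, so ord(179) divides φ(199) = 198.
Divisors of 198: 1, 2, 3, 6, 9, 11, 18, 22, 33, 66, 99, 198.
Repeated squaring: 179^1 ≡ 179, 179^2 ≡ 2, 179^4 ≡ 4, 179^8 ≡ 16, 179^16 ≡ 57, 179^32 ≡ 65, 179^64 ≡ 46, 179^128 ≡ 126 (mod 199).
Test 179^d mod 199 for each divisor d in increasing order:
179^1 ≡ 179
179^2 ≡ 2
179^3 = 179^2·179^1 ≡ 159
179^6 = 179^4·179^2 ≡ 8
179^9 = 179^8·179^1 ≡ 78
179^11 = 179^8·179^2·179^1 ≡ 156
179^18 = 179^16·179^2 ≡ 114
179^22 = 179^16·179^4·179^2 ≡ 58
179^33 = 179^32·179^1 ≡ 93
179^66 = 179^64·179^2 ≡ 92
179^99 = 179^64·179^32·179^2·179^1 ≡ 198
179^198 = 179^128·179^64·179^4·179^2 ≡ 1  ← first divisor giving 1
The order is 198.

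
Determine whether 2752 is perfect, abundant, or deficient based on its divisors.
abundant

Proper divisors of 2752: sum = 1 + 2 + 4 + 8 + 16 + 32 + 43 + 64 + 86 + 172 + 344 + 688 + 1376 = 2836
Since 2836 > 2752, 2752 is abundant.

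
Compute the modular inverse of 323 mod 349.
255

gcd(323, 349) = 1, so the inverse exists.
Extended Euclidean algorithm on (349, 323):
349 = 1 × 323 + 26  ⟹  26 = (1)·349 + (-1)·323
323 = 12 × 26 + 11  ⟹  11 = (-12)·349 + (13)·323
26 = 2 × 11 + 4  ⟹  4 = (25)·349 + (-27)·323
11 = 2 × 4 + 3  ⟹  3 = (-62)·349 + (67)·323
4 = 1 × 3 + 1  ⟹  1 = (87)·349 + (-94)·323
So (-94)·323 ≡ 1 (mod 349), i.e. 323^(-1) ≡ -94 ≡ 255 (mod 349).
Check: 323 × 255 = 82365 ≡ 1 (mod 349)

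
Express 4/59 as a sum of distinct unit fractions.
1/15 + 1/885

Greedy algorithm:
4/59: ceiling(59/4) = 15, use 1/15
1/885: ceiling(885/1) = 885, use 1/885
Result: 4/59 = 1/15 + 1/885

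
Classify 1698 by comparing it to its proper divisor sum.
abundant

Proper divisors of 1698: sum = 1 + 2 + 3 + 6 + 283 + 566 + 849 = 1710
Since 1710 > 1698, 1698 is abundant.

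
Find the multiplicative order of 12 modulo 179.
89

179 is prime, so ord(12) divides φ(179) = 178.
Divisors of 178: 1, 2, 89, 178.
Repeated squaring: 12^1 ≡ 12, 12^2 ≡ 144, 12^4 ≡ 151, 12^8 ≡ 68, 12^16 ≡ 149, 12^32 ≡ 5, 12^64 ≡ 25, 12^128 ≡ 88 (mod 179).
Test 12^d mod 179 for each divisor d in increasing order:
12^1 ≡ 12
12^2 ≡ 144
12^89 = 12^64·12^16·12^8·12^1 ≡ 1  ← first divisor giving 1
The order is 89.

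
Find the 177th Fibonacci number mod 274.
64

Matrix identity: Q^n = [[F_(n+1), F_n], [F_n, F_(n-1)]] with Q = [[1,1],[1,0]].
n = 177 = 10110001₂. Square-and-multiply, entries mod 274:
Q^1 = [[1,1],[1,0]]
Q^2 = (Q^1)² = [[2,1],[1,1]]
Q^5 = (Q^2)²·Q = [[8,5],[5,3]]
Q^11 = (Q^5)²·Q = [[144,89],[89,55]]
Q^22 = (Q^11)² = [[161,175],[175,260]]
Q^44 = (Q^22)² = [[102,243],[243,133]]
Q^88 = (Q^44)² = [[131,113],[113,18]]
Q^177 = (Q^88)²·Q = [[187,64],[64,123]]
F_177 mod 274 = Q^177[0][1] = 64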